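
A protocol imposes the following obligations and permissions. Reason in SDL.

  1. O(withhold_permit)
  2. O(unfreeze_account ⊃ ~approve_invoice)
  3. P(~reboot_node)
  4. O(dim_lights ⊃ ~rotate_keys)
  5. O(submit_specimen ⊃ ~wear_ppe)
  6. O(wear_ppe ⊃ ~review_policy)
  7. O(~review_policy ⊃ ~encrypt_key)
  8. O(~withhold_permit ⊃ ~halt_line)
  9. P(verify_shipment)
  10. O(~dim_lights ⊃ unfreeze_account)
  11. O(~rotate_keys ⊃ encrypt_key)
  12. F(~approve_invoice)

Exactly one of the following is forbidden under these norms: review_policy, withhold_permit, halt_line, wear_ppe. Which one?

wear_ppe

Premise 12 is F(~approve_invoice), i.e. O(approve_invoice).
The contrapositive of premise 2 (O(unfreeze_account ⊃ ~approve_invoice)) is O(approve_invoice ⊃ ~unfreeze_account), and O(approve_invoice) is already established, so O(~unfreeze_account).
Premise 10 is O(~dim_lights ⊃ unfreeze_account); contrapositively O(~unfreeze_account ⊃ dim_lights). Since O(~unfreeze_account) holds, K gives O(dim_lights).
With premise 4, O(dim_lights ⊃ ~rotate_keys), the K-axiom yields O(~rotate_keys).
Premise 11 is O(~rotate_keys ⊃ encrypt_key); since O(~rotate_keys), deontic closure gives O(encrypt_key).
Premise 7 is O(~review_policy ⊃ ~encrypt_key); contrapositively O(encrypt_key ⊃ review_policy). Since O(encrypt_key) holds, K gives O(review_policy).
Premise 6 is O(wear_ppe ⊃ ~review_policy); contrapositively O(review_policy ⊃ ~wear_ppe). Since O(review_policy) holds, K gives O(~wear_ppe).
So O(~wear_ppe) holds, i.e. wear_ppe is forbidden. None of the other listed options is forbidden under the premises.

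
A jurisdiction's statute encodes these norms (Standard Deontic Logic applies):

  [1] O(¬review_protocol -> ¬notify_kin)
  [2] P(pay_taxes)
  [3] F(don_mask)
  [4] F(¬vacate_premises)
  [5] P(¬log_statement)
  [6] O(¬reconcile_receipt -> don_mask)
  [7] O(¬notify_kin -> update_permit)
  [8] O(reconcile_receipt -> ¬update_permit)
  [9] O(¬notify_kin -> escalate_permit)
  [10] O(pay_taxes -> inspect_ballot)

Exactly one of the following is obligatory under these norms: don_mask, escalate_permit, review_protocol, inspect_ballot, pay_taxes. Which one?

review_protocol

Premise 3, F(don_mask), is equivalent to O(¬don_mask).
Premise 6, O(¬reconcile_receipt -> don_mask), contraposes to O(¬don_mask -> reconcile_receipt); with O(¬don_mask) we get O(reconcile_receipt).
With premise 8, O(reconcile_receipt -> ¬update_permit), the K-axiom yields O(¬update_permit).
Premise 7, O(¬notify_kin -> update_permit), contraposes to O(¬update_permit -> notify_kin); with O(¬update_permit) we get O(notify_kin).
Premise 1 is O(¬review_protocol -> ¬notify_kin); contrapositively O(notify_kin -> review_protocol). Since O(notify_kin) holds, K gives O(review_protocol).
So O(review_protocol) holds — review_protocol is obligatory. None of the other listed options is made obligatory by any chain of premises.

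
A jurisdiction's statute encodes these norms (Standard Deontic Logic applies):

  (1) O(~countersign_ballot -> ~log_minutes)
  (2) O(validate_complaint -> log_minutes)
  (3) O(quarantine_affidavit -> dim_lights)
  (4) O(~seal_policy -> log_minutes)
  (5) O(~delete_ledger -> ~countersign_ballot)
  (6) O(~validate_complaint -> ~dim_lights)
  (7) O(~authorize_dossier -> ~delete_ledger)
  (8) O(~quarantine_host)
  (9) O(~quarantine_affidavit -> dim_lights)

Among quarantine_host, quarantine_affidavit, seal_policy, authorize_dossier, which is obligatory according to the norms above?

Premises 9 and 3 cover both cases: O(~quarantine_affidavit -> dim_lights) and O(quarantine_affidavit -> dim_lights). Since ~quarantine_affidavit ∨ quarantine_affidavit is a tautology, O(dim_lights) follows.
The contrapositive of premise 6 (O(~validate_complaint -> ~dim_lights)) is O(dim_lights -> validate_complaint), and O(dim_lights) is already established, so O(validate_complaint).
From O(validate_complaint) and premise 2, O(validate_complaint -> log_minutes), we obtain O(log_minutes).
The contrapositive of premise 1 (O(~countersign_ballot -> ~log_minutes)) is O(log_minutes -> countersign_ballot), and O(log_minutes) is already established, so O(countersign_ballot).
Premise 5, O(~delete_ledger -> ~countersign_ballot), contraposes to O(countersign_ballot -> delete_ledger); with O(countersign_ballot) we get O(delete_ledger).
Premise 7, O(~authorize_dossier -> ~delete_ledger), contraposes to O(delete_ledger -> authorize_dossier); with O(delete_ledger) we get O(authorize_dossier).
So O(authorize_dossier) holds — authorize_dossier is obligatory. None of the other listed options is made obligatory by any chain of premises.

authorize_dossier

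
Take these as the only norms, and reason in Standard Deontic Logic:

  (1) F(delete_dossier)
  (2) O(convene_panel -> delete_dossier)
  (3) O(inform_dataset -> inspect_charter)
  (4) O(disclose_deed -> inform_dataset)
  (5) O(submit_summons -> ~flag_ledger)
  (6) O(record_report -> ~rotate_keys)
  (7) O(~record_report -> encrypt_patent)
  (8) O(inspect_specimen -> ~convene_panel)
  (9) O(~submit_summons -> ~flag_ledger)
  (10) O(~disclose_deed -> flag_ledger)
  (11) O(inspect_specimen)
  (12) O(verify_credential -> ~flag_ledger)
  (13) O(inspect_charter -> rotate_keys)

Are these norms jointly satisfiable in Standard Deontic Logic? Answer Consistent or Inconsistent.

Premise 2 is O(convene_panel -> delete_dossier), but O(convene_panel) is not derivable from the premises, so it does not yield O(delete_dossier).
So O(delete_dossier) is not derivable, and the apparent clash with O(~delete_dossier) does not arise.
A world satisfying every obligation exists (e.g. convene_panel=false, delete_dossier=false, disclose_deed=true, encrypt_patent=true, flag_ledger=false, inform_dataset=true, inspect_charter=true, inspect_specimen=true, record_report=false, rotate_keys=true, submit_summons=false, verify_credential=false); no atom is both obligatory and forbidden, so the set is consistent.

Consistent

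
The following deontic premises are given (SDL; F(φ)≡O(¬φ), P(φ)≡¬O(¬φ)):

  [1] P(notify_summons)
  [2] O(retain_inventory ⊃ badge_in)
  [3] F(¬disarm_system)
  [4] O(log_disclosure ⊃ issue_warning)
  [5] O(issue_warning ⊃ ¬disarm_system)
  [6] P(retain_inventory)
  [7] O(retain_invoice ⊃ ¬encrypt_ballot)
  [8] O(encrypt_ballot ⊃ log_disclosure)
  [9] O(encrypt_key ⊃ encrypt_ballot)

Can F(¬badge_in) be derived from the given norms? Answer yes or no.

No

Premise 2 is O(retain_inventory ⊃ badge_in), but O(retain_inventory) is not derivable from the premises (the permission P(retain_inventory) asserts only ¬O(¬retain_inventory), not O(retain_inventory)), so it does not yield O(badge_in).
No other premise forces O(badge_in). An ideal world satisfying every premise can still have ¬badge_in true, so F(¬badge_in) is not derivable.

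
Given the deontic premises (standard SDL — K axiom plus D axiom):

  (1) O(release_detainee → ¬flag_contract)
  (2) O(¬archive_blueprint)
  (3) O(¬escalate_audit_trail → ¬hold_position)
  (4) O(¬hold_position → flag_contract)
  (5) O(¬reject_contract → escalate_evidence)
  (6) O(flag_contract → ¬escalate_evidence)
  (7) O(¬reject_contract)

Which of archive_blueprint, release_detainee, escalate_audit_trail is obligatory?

From premise 7 we have O(¬reject_contract).
Applying K to premise 5 (O(¬reject_contract → escalate_evidence)) and O(¬reject_contract) yields O(escalate_evidence).
Premise 6, O(flag_contract → ¬escalate_evidence), contraposes to O(escalate_evidence → ¬flag_contract); with O(escalate_evidence) we get O(¬flag_contract).
The contrapositive of premise 4 (O(¬hold_position → flag_contract)) is O(¬flag_contract → hold_position), and O(¬flag_contract) is already established, so O(hold_position).
The contrapositive of premise 3 (O(¬escalate_audit_trail → ¬hold_position)) is O(hold_position → escalate_audit_trail), and O(hold_position) is already established, so O(escalate_audit_trail).
So O(escalate_audit_trail) holds — escalate_audit_trail is obligatory. None of the other listed options is made obligatory by any chain of premises.

escalate_audit_trail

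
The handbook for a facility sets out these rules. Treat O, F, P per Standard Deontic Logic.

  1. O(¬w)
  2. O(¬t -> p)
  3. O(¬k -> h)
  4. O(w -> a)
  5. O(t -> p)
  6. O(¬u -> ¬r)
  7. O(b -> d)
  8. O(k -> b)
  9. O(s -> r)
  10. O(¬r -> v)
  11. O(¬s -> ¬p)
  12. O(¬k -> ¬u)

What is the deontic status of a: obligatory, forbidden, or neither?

Neither

Premise 4 is O(w -> a), but O(w) is not derivable from the premises, so it does not yield O(a).
No premise or chain of K-axiom applications forces O(a), and none forces O(¬a). So a is neither obligatory nor forbidden under these norms.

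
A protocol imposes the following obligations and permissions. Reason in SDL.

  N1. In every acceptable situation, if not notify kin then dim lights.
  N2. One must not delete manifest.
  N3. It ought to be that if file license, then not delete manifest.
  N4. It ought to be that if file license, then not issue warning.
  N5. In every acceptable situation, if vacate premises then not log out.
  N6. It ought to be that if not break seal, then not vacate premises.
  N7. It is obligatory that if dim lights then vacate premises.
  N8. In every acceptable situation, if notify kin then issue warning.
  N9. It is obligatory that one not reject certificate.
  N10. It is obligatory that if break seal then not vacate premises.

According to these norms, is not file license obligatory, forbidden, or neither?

Obligatory

Premises 10 and 6 cover both cases: O(break_seal → ¬vacate_premises) and O(¬break_seal → ¬vacate_premises). Since break_seal ∨ ¬break_seal is a tautology, O(¬vacate_premises) follows.
The contrapositive of premise 7 (O(dim_lights → vacate_premises)) is O(¬vacate_premises → ¬dim_lights), and O(¬vacate_premises) is already established, so O(¬dim_lights).
The contrapositive of premise 1 (O(¬notify_kin → dim_lights)) is O(¬dim_lights → notify_kin), and O(¬dim_lights) is already established, so O(notify_kin).
Premise 8 is O(notify_kin → issue_warning); since O(notify_kin), deontic closure gives O(issue_warning).
Premise 4, O(file_license → ¬issue_warning), contraposes to O(issue_warning → ¬file_license); with O(issue_warning) we get O(¬file_license).
Premises 2, 3, 5, 9 do not contribute to this derivation.
Hence ¬file_license is obligatory.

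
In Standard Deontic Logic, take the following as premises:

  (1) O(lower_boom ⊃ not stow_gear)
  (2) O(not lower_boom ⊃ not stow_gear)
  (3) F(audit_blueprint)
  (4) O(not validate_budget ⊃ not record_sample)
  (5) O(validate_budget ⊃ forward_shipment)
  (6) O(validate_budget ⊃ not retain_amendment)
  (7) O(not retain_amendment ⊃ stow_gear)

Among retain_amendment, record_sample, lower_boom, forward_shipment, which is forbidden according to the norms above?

record_sample

By case analysis on not lower_boom: premise 2 gives O(not lower_boom ⊃ not stow_gear) and premise 1 gives O(lower_boom ⊃ not stow_gear), so O(not stow_gear) either way.
The contrapositive of premise 7 (O(not retain_amendment ⊃ stow_gear)) is O(not stow_gear ⊃ retain_amendment), and O(not stow_gear) is already established, so O(retain_amendment).
The contrapositive of premise 6 (O(validate_budget ⊃ not retain_amendment)) is O(retain_amendment ⊃ not validate_budget), and O(retain_amendment) is already established, so O(not validate_budget).
Premise 4 is O(not validate_budget ⊃ not record_sample); since O(not validate_budget), deontic closure gives O(not record_sample).
So O(not record_sample) holds, i.e. record_sample is forbidden. None of the other listed options is forbidden under the premises.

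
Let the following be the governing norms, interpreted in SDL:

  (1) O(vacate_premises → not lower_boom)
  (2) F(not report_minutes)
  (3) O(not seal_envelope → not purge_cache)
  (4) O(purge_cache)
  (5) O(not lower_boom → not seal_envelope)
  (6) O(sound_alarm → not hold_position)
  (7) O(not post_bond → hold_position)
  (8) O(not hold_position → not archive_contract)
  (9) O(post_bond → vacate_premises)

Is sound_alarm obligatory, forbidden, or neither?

Forbidden

Premise 4 states O(purge_cache) outright.
Premise 3 is O(not seal_envelope → not purge_cache); contrapositively O(purge_cache → seal_envelope). Since O(purge_cache) holds, K gives O(seal_envelope).
Premise 5, O(not lower_boom → not seal_envelope), contraposes to O(seal_envelope → lower_boom); with O(seal_envelope) we get O(lower_boom).
Premise 1 is O(vacate_premises → not lower_boom); contrapositively O(lower_boom → not vacate_premises). Since O(lower_boom) holds, K gives O(not vacate_premises).
Premise 9, O(post_bond → vacate_premises), contraposes to O(not vacate_premises → not post_bond); with O(not vacate_premises) we get O(not post_bond).
Applying K to premise 7 (O(not post_bond → hold_position)) and O(not post_bond) yields O(hold_position).
The contrapositive of premise 6 (O(sound_alarm → not hold_position)) is O(hold_position → not sound_alarm), and O(hold_position) is already established, so O(not sound_alarm).
Premises 2, 8 do not contribute to this derivation.
Thus O(not sound_alarm), which is F(sound_alarm): sound_alarm is forbidden.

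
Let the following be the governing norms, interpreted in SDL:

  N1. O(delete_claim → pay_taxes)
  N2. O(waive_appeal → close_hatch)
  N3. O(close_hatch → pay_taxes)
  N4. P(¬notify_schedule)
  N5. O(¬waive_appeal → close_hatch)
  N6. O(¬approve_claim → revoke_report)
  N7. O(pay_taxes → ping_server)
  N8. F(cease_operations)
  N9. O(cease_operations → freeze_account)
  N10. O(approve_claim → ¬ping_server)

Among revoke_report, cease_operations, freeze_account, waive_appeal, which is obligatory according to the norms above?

revoke_report

Premises 5 and 2 cover both cases: O(¬waive_appeal → close_hatch) and O(waive_appeal → close_hatch). Since ¬waive_appeal ∨ waive_appeal is a tautology, O(close_hatch) follows.
From O(close_hatch) and premise 3, O(close_hatch → pay_taxes), we obtain O(pay_taxes).
From O(pay_taxes) and premise 7, O(pay_taxes → ping_server), we obtain O(ping_server).
Premise 10 is O(approve_claim → ¬ping_server); contrapositively O(ping_server → ¬approve_claim). Since O(ping_server) holds, K gives O(¬approve_claim).
Applying K to premise 6 (O(¬approve_claim → revoke_report)) and O(¬approve_claim) yields O(revoke_report).
So O(revoke_report) holds — revoke_report is obligatory. None of the other listed options is made obligatory by any chain of premises.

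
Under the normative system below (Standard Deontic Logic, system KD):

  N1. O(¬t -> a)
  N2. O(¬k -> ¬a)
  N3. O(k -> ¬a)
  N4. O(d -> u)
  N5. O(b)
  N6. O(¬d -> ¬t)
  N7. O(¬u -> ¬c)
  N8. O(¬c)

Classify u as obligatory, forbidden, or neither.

Obligatory

Premises 3 and 2 cover both cases: O(k -> ¬a) and O(¬k -> ¬a). Since k ∨ ¬k is a tautology, O(¬a) follows.
Premise 1, O(¬t -> a), contraposes to O(¬a -> t); with O(¬a) we get O(t).
Premise 6 is O(¬d -> ¬t); contrapositively O(t -> d). Since O(t) holds, K gives O(d).
With premise 4, O(d -> u), the K-axiom yields O(u).
Premises 5, 7, 8 do not contribute to this derivation.
Hence u is obligatory.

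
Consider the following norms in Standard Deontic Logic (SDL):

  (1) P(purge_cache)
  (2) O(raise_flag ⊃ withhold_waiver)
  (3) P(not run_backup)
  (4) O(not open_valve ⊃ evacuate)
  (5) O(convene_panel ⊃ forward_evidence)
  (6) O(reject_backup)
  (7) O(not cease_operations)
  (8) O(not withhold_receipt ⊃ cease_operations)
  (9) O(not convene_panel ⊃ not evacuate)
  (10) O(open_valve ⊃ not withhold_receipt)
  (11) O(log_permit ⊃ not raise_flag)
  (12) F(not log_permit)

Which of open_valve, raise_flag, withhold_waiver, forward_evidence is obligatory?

Premise 7 states O(not cease_operations) outright.
Premise 8, O(not withhold_receipt ⊃ cease_operations), contraposes to O(not cease_operations ⊃ withhold_receipt); with O(not cease_operations) we get O(withhold_receipt).
The contrapositive of premise 10 (O(open_valve ⊃ not withhold_receipt)) is O(withhold_receipt ⊃ not open_valve), and O(withhold_receipt) is already established, so O(not open_valve).
Premise 4 is O(not open_valve ⊃ evacuate); since O(not open_valve), deontic closure gives O(evacuate).
The contrapositive of premise 9 (O(not convene_panel ⊃ not evacuate)) is O(evacuate ⊃ convene_panel), and O(evacuate) is already established, so O(convene_panel).
With premise 5, O(convene_panel ⊃ forward_evidence), the K-axiom yields O(forward_evidence).
So O(forward_evidence) holds — forward_evidence is obligatory. None of the other listed options is made obligatory by any chain of premises.

forward_evidence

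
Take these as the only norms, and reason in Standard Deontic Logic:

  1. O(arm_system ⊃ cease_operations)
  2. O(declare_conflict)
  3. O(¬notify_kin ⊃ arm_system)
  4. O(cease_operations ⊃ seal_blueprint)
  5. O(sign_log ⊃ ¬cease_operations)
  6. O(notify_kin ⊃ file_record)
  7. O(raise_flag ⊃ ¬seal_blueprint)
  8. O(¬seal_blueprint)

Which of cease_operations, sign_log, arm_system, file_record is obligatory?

From premise 8 we have O(¬seal_blueprint).
Premise 4, O(cease_operations ⊃ seal_blueprint), contraposes to O(¬seal_blueprint ⊃ ¬cease_operations); with O(¬seal_blueprint) we get O(¬cease_operations).
Premise 1 is O(arm_system ⊃ cease_operations); contrapositively O(¬cease_operations ⊃ ¬arm_system). Since O(¬cease_operations) holds, K gives O(¬arm_system).
Premise 3 is O(¬notify_kin ⊃ arm_system); contrapositively O(¬arm_system ⊃ notify_kin). Since O(¬arm_system) holds, K gives O(notify_kin).
With premise 6, O(notify_kin ⊃ file_record), the K-axiom yields O(file_record).
So O(file_record) holds — file_record is obligatory. None of the other listed options is made obligatory by any chain of premises.

file_record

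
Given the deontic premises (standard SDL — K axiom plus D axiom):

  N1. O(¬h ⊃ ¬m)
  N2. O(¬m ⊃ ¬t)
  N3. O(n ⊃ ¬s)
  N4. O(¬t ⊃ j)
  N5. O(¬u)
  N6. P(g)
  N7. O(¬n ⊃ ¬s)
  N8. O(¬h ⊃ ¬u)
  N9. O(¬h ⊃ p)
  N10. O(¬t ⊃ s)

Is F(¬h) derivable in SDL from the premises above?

By case analysis on ¬n: premise 7 gives O(¬n ⊃ ¬s) and premise 3 gives O(n ⊃ ¬s), so O(¬s) either way.
The contrapositive of premise 10 (O(¬t ⊃ s)) is O(¬s ⊃ t), and O(¬s) is already established, so O(t).
The contrapositive of premise 2 (O(¬m ⊃ ¬t)) is O(t ⊃ m), and O(t) is already established, so O(m).
Premise 1, O(¬h ⊃ ¬m), contraposes to O(m ⊃ h); with O(m) we get O(h).
Premises 4, 5, 6, 8, 9 do not contribute to this derivation.
So O(h) holds, i.e. F(¬h). The claim follows.

Yes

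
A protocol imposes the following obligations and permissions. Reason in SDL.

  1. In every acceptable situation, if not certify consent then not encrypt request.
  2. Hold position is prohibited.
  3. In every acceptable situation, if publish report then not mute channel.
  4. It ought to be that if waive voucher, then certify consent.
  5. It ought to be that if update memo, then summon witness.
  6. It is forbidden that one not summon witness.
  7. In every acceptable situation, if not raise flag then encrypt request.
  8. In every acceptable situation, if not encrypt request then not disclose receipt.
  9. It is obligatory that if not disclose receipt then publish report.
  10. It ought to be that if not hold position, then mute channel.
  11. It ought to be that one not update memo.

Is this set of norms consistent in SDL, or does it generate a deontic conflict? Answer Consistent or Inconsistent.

Premise 5 is O(update_memo → summon_witness); even if O(summon_witness) held, inferring O(update_memo) would be affirming the consequent — invalid.
So O(update_memo) is not derivable, and the apparent clash with O(¬update_memo) does not arise.
A world satisfying every obligation exists (e.g. certify_consent=true, disclose_receipt=true, encrypt_request=true, hold_position=false, mute_channel=true, publish_report=false, raise_flag=false, summon_witness=true, update_memo=false, waive_voucher=false); no atom is both obligatory and forbidden, so the set is consistent.

Consistent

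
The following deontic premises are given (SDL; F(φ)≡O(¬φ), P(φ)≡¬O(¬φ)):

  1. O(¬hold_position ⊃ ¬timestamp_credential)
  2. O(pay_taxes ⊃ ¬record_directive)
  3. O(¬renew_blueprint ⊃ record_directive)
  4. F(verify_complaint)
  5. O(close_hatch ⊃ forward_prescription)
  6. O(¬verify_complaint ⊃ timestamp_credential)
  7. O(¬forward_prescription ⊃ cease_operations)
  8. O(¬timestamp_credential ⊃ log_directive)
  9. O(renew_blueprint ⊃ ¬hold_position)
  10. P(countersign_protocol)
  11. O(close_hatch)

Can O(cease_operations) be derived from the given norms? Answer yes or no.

No

Premise 7 is O(¬forward_prescription ⊃ cease_operations), but O(¬forward_prescription) is not derivable from the premises, so it does not yield O(cease_operations).
No other premise forces O(cease_operations). An ideal world satisfying every premise can still have cease_operations false, so O(cease_operations) is not derivable.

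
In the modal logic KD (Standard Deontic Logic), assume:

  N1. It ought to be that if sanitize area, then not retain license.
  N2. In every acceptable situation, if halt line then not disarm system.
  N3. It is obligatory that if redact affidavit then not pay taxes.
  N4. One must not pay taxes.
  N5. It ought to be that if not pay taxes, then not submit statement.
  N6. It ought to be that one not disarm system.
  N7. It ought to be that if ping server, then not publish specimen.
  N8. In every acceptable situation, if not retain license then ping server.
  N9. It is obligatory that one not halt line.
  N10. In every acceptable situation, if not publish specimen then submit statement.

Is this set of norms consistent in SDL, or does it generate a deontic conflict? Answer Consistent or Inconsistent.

Consistent

Premise 2 is O(halt_line → ¬disarm_system); even if O(¬disarm_system) held, inferring O(halt_line) would be affirming the consequent — invalid.
So O(halt_line) is not derivable, and the apparent clash with O(¬halt_line) does not arise.
A world satisfying every obligation exists (e.g. disarm_system=false, halt_line=false, pay_taxes=false, ping_server=false, publish_specimen=true, redact_affidavit=false, retain_license=true, sanitize_area=false, submit_statement=false); no atom is both obligatory and forbidden, so the set is consistent.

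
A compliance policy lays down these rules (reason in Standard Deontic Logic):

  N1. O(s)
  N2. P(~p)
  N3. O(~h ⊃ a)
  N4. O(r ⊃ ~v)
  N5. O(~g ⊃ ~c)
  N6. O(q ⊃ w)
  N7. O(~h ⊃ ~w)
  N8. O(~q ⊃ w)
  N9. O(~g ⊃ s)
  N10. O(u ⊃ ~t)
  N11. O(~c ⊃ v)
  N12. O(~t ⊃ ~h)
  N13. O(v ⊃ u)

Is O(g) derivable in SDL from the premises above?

Premises 6 and 8 are O(q ⊃ w) and O(~q ⊃ w); every ideal world satisfies q or ~q, so in either case w holds — hence O(w).
The contrapositive of premise 7 (O(~h ⊃ ~w)) is O(w ⊃ h), and O(w) is already established, so O(h).
The contrapositive of premise 12 (O(~t ⊃ ~h)) is O(h ⊃ t), and O(h) is already established, so O(t).
Premise 10 is O(u ⊃ ~t); contrapositively O(t ⊃ ~u). Since O(t) holds, K gives O(~u).
The contrapositive of premise 13 (O(v ⊃ u)) is O(~u ⊃ ~v), and O(~u) is already established, so O(~v).
The contrapositive of premise 11 (O(~c ⊃ v)) is O(~v ⊃ c), and O(~v) is already established, so O(c).
The contrapositive of premise 5 (O(~g ⊃ ~c)) is O(c ⊃ g), and O(c) is already established, so O(g).
Premises 1, 2, 3, 4, 9 do not contribute to this derivation.
So O(g) follows.

Yes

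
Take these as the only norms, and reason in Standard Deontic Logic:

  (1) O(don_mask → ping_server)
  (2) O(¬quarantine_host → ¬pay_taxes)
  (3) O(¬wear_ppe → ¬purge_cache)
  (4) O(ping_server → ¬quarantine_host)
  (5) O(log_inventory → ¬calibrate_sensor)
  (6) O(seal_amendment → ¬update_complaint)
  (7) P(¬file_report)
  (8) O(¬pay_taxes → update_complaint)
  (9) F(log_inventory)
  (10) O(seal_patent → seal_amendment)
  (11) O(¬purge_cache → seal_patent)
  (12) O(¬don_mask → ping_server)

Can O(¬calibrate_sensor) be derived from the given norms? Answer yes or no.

Premise 5 is O(log_inventory → ¬calibrate_sensor), but O(log_inventory) is not derivable from the premises, so it does not yield O(¬calibrate_sensor).
No other premise forces O(¬calibrate_sensor). An ideal world satisfying every premise can still have ¬calibrate_sensor false, so O(¬calibrate_sensor) is not derivable.

No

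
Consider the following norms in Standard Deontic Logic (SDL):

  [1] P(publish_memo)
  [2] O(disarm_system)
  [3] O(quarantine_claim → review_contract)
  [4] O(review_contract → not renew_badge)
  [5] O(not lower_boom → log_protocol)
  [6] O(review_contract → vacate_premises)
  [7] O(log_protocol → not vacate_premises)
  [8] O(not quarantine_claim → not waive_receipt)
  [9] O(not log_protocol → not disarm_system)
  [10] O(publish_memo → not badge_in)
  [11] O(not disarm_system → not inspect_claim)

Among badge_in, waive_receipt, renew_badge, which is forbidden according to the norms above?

waive_receipt

From premise 2 we have O(disarm_system).
Premise 9, O(not log_protocol → not disarm_system), contraposes to O(disarm_system → log_protocol); with O(disarm_system) we get O(log_protocol).
Premise 7 is O(log_protocol → not vacate_premises); since O(log_protocol), deontic closure gives O(not vacate_premises).
The contrapositive of premise 6 (O(review_contract → vacate_premises)) is O(not vacate_premises → not review_contract), and O(not vacate_premises) is already established, so O(not review_contract).
Premise 3 is O(quarantine_claim → review_contract); contrapositively O(not review_contract → not quarantine_claim). Since O(not review_contract) holds, K gives O(not quarantine_claim).
With premise 8, O(not quarantine_claim → not waive_receipt), the K-axiom yields O(not waive_receipt).
So O(not waive_receipt) holds, i.e. waive_receipt is forbidden. None of the other listed options is forbidden under the premises.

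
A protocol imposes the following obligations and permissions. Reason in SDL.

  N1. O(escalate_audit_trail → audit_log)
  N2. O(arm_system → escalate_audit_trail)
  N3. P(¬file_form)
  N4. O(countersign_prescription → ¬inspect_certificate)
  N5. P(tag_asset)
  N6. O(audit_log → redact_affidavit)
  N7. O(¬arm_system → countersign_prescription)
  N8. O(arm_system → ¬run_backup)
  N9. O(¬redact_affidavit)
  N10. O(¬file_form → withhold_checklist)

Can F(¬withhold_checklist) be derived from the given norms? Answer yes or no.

Premise 10 is O(¬file_form → withhold_checklist), but O(¬file_form) is not derivable from the premises (the permission P(¬file_form) asserts only ¬O(file_form), not O(¬file_form)), so it does not yield O(withhold_checklist).
No other premise forces O(withhold_checklist). An ideal world satisfying every premise can still have ¬withhold_checklist true, so F(¬withhold_checklist) is not derivable.

No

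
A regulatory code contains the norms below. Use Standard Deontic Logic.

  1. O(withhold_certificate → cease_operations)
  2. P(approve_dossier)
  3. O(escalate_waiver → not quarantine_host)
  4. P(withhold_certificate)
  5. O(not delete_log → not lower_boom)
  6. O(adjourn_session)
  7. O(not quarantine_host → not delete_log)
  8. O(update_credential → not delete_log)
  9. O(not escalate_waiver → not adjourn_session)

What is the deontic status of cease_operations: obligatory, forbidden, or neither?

Premise 1 is O(withhold_certificate → cease_operations), but O(withhold_certificate) is not derivable from the premises (the permission P(withhold_certificate) asserts only not O(not withhold_certificate), not O(withhold_certificate)), so it does not yield O(cease_operations).
No premise or chain of K-axiom applications forces O(cease_operations), and none forces O(not cease_operations). So cease_operations is neither obligatory nor forbidden under these norms.

Neither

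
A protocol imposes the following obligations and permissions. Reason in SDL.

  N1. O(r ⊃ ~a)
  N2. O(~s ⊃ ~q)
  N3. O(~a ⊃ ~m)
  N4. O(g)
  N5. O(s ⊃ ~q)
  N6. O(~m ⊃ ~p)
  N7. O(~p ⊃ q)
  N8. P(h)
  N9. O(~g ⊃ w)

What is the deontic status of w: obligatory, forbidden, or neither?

Premise 9 is O(~g ⊃ w), but O(~g) is not derivable from the premises, so it does not yield O(w).
No premise or chain of K-axiom applications forces O(w), and none forces O(~w). So w is neither obligatory nor forbidden under these norms.

Neither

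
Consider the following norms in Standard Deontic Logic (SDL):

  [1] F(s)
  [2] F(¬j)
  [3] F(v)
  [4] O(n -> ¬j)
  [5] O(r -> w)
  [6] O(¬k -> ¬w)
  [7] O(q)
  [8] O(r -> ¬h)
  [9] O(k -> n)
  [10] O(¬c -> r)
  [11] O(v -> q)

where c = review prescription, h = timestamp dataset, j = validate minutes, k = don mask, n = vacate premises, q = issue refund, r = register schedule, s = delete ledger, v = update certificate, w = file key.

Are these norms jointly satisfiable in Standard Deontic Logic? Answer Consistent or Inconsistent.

Premise 11 is O(v -> q); even if O(q) held, inferring O(v) would be affirming the consequent — invalid.
So O(v) is not derivable, and the apparent clash with O(¬v) does not arise.
A world satisfying every obligation exists (e.g. c=true, h=false, j=true, k=false, n=false, q=true, r=false, s=false, v=false, w=false); no atom is both obligatory and forbidden, so the set is consistent.

Consistent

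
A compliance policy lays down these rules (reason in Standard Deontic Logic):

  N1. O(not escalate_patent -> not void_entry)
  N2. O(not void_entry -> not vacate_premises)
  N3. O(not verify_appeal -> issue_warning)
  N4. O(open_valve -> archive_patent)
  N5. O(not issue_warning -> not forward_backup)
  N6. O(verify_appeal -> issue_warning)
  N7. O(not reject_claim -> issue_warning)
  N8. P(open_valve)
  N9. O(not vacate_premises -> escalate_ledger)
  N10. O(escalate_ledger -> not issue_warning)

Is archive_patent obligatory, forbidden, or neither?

Premise 4 is O(open_valve -> archive_patent), but O(open_valve) is not derivable from the premises (the permission P(open_valve) asserts only not O(not open_valve), not O(open_valve)), so it does not yield O(archive_patent).
No premise or chain of K-axiom applications forces O(archive_patent), and none forces O(not archive_patent). So archive_patent is neither obligatory nor forbidden under these norms.

Neither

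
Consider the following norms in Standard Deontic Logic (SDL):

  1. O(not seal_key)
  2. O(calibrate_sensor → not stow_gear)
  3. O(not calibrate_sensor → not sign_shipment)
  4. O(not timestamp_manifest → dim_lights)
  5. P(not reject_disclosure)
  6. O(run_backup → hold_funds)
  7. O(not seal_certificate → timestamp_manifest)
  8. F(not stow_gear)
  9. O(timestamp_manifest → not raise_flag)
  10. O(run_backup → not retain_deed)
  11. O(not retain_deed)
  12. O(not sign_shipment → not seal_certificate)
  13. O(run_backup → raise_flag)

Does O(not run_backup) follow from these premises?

Premise 8 is F(not stow_gear), i.e. O(stow_gear).
Premise 2 is O(calibrate_sensor → not stow_gear); contrapositively O(stow_gear → not calibrate_sensor). Since O(stow_gear) holds, K gives O(not calibrate_sensor).
Applying K to premise 3 (O(not calibrate_sensor → not sign_shipment)) and O(not calibrate_sensor) yields O(not sign_shipment).
With premise 12, O(not sign_shipment → not seal_certificate), the K-axiom yields O(not seal_certificate).
From O(not seal_certificate) and premise 7, O(not seal_certificate → timestamp_manifest), we obtain O(timestamp_manifest).
Premise 9 is O(timestamp_manifest → not raise_flag); since O(timestamp_manifest), deontic closure gives O(not raise_flag).
The contrapositive of premise 13 (O(run_backup → raise_flag)) is O(not raise_flag → not run_backup), and O(not raise_flag) is already established, so O(not run_backup).
Premises 1, 4, 5, 6, 10, 11 do not contribute to this derivation.
So O(not run_backup) follows.

Yes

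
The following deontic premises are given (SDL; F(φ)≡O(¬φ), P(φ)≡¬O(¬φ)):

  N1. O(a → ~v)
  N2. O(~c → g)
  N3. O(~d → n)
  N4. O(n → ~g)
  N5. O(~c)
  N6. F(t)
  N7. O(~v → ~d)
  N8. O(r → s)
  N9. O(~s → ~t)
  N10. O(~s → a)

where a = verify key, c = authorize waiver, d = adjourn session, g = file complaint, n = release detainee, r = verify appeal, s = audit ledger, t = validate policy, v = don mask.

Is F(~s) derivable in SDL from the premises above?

Yes

Premise 5 states O(~c) outright.
From O(~c) and premise 2, O(~c → g), we obtain O(g).
The contrapositive of premise 4 (O(n → ~g)) is O(g → ~n), and O(g) is already established, so O(~n).
The contrapositive of premise 3 (O(~d → n)) is O(~n → d), and O(~n) is already established, so O(d).
Premise 7, O(~v → ~d), contraposes to O(d → v); with O(d) we get O(v).
Premise 1, O(a → ~v), contraposes to O(v → ~a); with O(v) we get O(~a).
The contrapositive of premise 10 (O(~s → a)) is O(~a → s), and O(~a) is already established, so O(s).
Premises 6, 8, 9 do not contribute to this derivation.
So O(s) holds, i.e. F(~s). The claim follows.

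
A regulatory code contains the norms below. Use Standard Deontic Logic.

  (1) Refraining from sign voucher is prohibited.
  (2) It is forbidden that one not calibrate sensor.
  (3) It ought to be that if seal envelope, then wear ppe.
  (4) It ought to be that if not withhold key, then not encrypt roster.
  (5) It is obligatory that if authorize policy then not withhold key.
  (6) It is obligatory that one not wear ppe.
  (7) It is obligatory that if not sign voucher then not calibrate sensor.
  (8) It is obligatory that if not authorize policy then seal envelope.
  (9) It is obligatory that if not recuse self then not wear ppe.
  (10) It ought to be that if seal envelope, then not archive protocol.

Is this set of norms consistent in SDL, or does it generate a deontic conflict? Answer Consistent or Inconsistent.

Consistent

Premise 7 is O(¬sign_voucher → ¬calibrate_sensor), but O(¬sign_voucher) is not derivable from the premises, so it does not yield O(¬calibrate_sensor).
So O(¬calibrate_sensor) is not derivable, and the apparent clash with O(calibrate_sensor) does not arise.
A world satisfying every obligation exists (e.g. archive_protocol=false, authorize_policy=true, calibrate_sensor=true, encrypt_roster=false, recuse_self=false, seal_envelope=false, sign_voucher=true, wear_ppe=false, withhold_key=false); no atom is both obligatory and forbidden, so the set is consistent.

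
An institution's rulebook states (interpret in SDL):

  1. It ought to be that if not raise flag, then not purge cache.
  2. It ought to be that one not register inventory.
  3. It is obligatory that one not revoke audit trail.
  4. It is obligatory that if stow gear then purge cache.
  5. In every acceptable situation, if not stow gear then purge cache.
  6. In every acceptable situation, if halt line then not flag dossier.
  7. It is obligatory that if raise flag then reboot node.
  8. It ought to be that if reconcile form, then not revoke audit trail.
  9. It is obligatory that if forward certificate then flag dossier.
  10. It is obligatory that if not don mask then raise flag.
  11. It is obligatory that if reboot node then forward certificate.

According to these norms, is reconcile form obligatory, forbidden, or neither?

Premise 8 is O(reconcile_form → ¬revoke_audit_trail); even if O(¬revoke_audit_trail) held, inferring O(reconcile_form) would be affirming the consequent — invalid.
No premise or chain of K-axiom applications forces O(reconcile_form), and none forces O(¬reconcile_form). So reconcile_form is neither obligatory nor forbidden under these norms.

Neither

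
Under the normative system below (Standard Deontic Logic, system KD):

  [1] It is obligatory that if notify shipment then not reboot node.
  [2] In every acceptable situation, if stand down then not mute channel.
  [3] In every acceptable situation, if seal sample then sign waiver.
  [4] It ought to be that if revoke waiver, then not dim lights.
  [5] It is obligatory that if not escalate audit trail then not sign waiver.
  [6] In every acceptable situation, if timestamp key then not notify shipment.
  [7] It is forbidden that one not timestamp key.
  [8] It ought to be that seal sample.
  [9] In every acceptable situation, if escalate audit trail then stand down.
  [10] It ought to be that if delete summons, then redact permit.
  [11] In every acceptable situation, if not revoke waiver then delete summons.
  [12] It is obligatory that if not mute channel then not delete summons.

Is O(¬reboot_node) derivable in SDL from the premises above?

No

Premise 1 is O(notify_shipment → ¬reboot_node), but O(notify_shipment) is not derivable from the premises, so it does not yield O(¬reboot_node).
No other premise forces O(¬reboot_node). An ideal world satisfying every premise can still have ¬reboot_node false, so O(¬reboot_node) is not derivable.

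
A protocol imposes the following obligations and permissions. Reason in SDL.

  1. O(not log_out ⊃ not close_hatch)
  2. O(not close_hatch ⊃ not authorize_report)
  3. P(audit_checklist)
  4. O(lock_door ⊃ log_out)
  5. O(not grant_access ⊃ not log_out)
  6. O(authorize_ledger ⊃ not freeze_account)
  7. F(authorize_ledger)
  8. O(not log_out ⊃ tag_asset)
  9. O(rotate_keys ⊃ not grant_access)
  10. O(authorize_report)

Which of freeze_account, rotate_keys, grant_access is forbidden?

rotate_keys

Premise 10 gives O(authorize_report).
The contrapositive of premise 2 (O(not close_hatch ⊃ not authorize_report)) is O(authorize_report ⊃ close_hatch), and O(authorize_report) is already established, so O(close_hatch).
Premise 1 is O(not log_out ⊃ not close_hatch); contrapositively O(close_hatch ⊃ log_out). Since O(close_hatch) holds, K gives O(log_out).
The contrapositive of premise 5 (O(not grant_access ⊃ not log_out)) is O(log_out ⊃ grant_access), and O(log_out) is already established, so O(grant_access).
Premise 9 is O(rotate_keys ⊃ not grant_access); contrapositively O(grant_access ⊃ not rotate_keys). Since O(grant_access) holds, K gives O(not rotate_keys).
So O(not rotate_keys) holds, i.e. rotate_keys is forbidden. None of the other listed options is forbidden under the premises.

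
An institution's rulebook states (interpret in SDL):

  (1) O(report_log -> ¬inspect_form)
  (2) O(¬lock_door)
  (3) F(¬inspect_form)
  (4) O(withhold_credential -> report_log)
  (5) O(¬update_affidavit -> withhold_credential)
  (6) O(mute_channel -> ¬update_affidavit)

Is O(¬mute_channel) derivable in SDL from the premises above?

Yes

F(¬inspect_form) at premise 3 means O(inspect_form).
Premise 1, O(report_log -> ¬inspect_form), contraposes to O(inspect_form -> ¬report_log); with O(inspect_form) we get O(¬report_log).
Premise 4 is O(withhold_credential -> report_log); contrapositively O(¬report_log -> ¬withhold_credential). Since O(¬report_log) holds, K gives O(¬withhold_credential).
The contrapositive of premise 5 (O(¬update_affidavit -> withhold_credential)) is O(¬withhold_credential -> update_affidavit), and O(¬withhold_credential) is already established, so O(update_affidavit).
Premise 6, O(mute_channel -> ¬update_affidavit), contraposes to O(update_affidavit -> ¬mute_channel); with O(update_affidavit) we get O(¬mute_channel).
Premise 2 does not contribute to this derivation.
So O(¬mute_channel) follows.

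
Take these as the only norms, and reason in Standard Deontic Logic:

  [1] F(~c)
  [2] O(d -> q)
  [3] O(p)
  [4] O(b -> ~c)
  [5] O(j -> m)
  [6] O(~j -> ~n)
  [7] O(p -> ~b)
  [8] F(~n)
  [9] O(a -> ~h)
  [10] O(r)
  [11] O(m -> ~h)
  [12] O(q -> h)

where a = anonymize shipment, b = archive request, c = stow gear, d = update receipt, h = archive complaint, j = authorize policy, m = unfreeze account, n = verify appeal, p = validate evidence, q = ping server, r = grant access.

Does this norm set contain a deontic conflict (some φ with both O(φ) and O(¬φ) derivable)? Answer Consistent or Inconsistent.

Consistent

Premise 4 is O(b -> ~c), but O(b) is not derivable from the premises, so it does not yield O(~c).
So O(~c) is not derivable, and the apparent clash with O(c) does not arise.
A world satisfying every obligation exists (e.g. a=false, b=false, c=true, d=false, h=false, j=true, m=true, n=true, p=true, q=false, r=true); no atom is both obligatory and forbidden, so the set is consistent.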